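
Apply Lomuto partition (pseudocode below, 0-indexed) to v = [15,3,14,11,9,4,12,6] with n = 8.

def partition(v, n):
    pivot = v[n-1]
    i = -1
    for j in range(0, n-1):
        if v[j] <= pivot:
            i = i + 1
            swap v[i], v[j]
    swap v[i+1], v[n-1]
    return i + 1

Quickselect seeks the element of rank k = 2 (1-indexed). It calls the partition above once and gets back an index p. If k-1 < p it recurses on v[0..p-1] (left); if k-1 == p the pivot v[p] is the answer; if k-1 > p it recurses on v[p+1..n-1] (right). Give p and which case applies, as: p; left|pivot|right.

2; left

pivot = v[7] = 6; i = -1
j=0: v[0]=15 > 6 → no swap
j=1: v[1]=3 ≤ 6 → i=0, swap v[0],v[1] → [3,15,14,11,9,4,12,6]
j=2: v[2]=14 > 6 → no swap
j=3: v[3]=11 > 6 → no swap
j=4: v[4]=9 > 6 → no swap
j=5: v[5]=4 ≤ 6 → i=1, swap v[1],v[5] → [3,4,14,11,9,15,12,6]
j=6: v[6]=12 > 6 → no swap
final swap v[2],v[7] → [3,4,6,11,9,15,12,14]; return 2
p = 2; k-1 = 1 < 2 ⇒ left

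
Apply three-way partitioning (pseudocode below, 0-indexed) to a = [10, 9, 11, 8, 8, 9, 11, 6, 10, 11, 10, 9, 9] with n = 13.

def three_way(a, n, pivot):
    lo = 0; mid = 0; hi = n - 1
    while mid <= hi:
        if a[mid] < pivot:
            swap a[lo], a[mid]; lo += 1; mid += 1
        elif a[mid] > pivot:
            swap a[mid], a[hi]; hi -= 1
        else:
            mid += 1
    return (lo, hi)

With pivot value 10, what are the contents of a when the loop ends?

pivot = 10; lo=0, mid=0, hi=12
a[mid]=10=10: mid=1
a[mid]=9<10: swap a[0],a[1]; lo=1,mid=2 → [9, 10, 11, 8, 8, 9, 11, 6, 10, 11, 10, 9, 9]
a[mid]=11>10: swap a[2],a[12]; hi=11 → [9, 10, 9, 8, 8, 9, 11, 6, 10, 11, 10, 9, 11]
a[mid]=9<10: swap a[1],a[2]; lo=2,mid=3 → [9, 9, 10, 8, 8, 9, 11, 6, 10, 11, 10, 9, 11]
a[mid]=8<10: swap a[2],a[3]; lo=3,mid=4 → [9, 9, 8, 10, 8, 9, 11, 6, 10, 11, 10, 9, 11]
a[mid]=8<10: swap a[3],a[4]; lo=4,mid=5 → [9, 9, 8, 8, 10, 9, 11, 6, 10, 11, 10, 9, 11]
a[mid]=9<10: swap a[4],a[5]; lo=5,mid=6 → [9, 9, 8, 8, 9, 10, 11, 6, 10, 11, 10, 9, 11]
a[mid]=11>10: swap a[6],a[11]; hi=10 → [9, 9, 8, 8, 9, 10, 9, 6, 10, 11, 10, 11, 11]
a[mid]=9<10: swap a[5],a[6]; lo=6,mid=7 → [9, 9, 8, 8, 9, 9, 10, 6, 10, 11, 10, 11, 11]
a[mid]=6<10: swap a[6],a[7]; lo=7,mid=8 → [9, 9, 8, 8, 9, 9, 6, 10, 10, 11, 10, 11, 11]
a[mid]=10=10: mid=9
a[mid]=11>10: swap a[9],a[10]; hi=9 → [9, 9, 8, 8, 9, 9, 6, 10, 10, 10, 11, 11, 11]
a[mid]=10=10: mid=10
end: lo=7, hi=9; a = [9, 9, 8, 8, 9, 9, 6, 10, 10, 10, 11, 11, 11]

[9, 9, 8, 8, 9, 9, 6, 10, 10, 10, 11, 11, 11]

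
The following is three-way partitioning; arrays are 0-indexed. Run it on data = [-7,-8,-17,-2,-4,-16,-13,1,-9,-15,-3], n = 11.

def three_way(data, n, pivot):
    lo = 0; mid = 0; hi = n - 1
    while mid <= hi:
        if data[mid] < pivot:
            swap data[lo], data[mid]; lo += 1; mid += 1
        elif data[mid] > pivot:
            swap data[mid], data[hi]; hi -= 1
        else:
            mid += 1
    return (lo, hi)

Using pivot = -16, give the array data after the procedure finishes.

pivot = -16; lo=0, mid=0, hi=10
data[mid]=-7>-16: swap data[0],data[10]; hi=9 → [-3,-8,-17,-2,-4,-16,-13,1,-9,-15,-7]
data[mid]=-3>-16: swap data[0],data[9]; hi=8 → [-15,-8,-17,-2,-4,-16,-13,1,-9,-3,-7]
data[mid]=-15>-16: swap data[0],data[8]; hi=7 → [-9,-8,-17,-2,-4,-16,-13,1,-15,-3,-7]
data[mid]=-9>-16: swap data[0],data[7]; hi=6 → [1,-8,-17,-2,-4,-16,-13,-9,-15,-3,-7]
data[mid]=1>-16: swap data[0],data[6]; hi=5 → [-13,-8,-17,-2,-4,-16,1,-9,-15,-3,-7]
data[mid]=-13>-16: swap data[0],data[5]; hi=4 → [-16,-8,-17,-2,-4,-13,1,-9,-15,-3,-7]
data[mid]=-16=-16: mid=1
data[mid]=-8>-16: swap data[1],data[4]; hi=3 → [-16,-4,-17,-2,-8,-13,1,-9,-15,-3,-7]
data[mid]=-4>-16: swap data[1],data[3]; hi=2 → [-16,-2,-17,-4,-8,-13,1,-9,-15,-3,-7]
data[mid]=-2>-16: swap data[1],data[2]; hi=1 → [-16,-17,-2,-4,-8,-13,1,-9,-15,-3,-7]
data[mid]=-17<-16: swap data[0],data[1]; lo=1,mid=2 → [-17,-16,-2,-4,-8,-13,1,-9,-15,-3,-7]
end: lo=1, hi=1; data = [-17,-16,-2,-4,-8,-13,1,-9,-15,-3,-7]

[-17,-16,-2,-4,-8,-13,1,-9,-15,-3,-7]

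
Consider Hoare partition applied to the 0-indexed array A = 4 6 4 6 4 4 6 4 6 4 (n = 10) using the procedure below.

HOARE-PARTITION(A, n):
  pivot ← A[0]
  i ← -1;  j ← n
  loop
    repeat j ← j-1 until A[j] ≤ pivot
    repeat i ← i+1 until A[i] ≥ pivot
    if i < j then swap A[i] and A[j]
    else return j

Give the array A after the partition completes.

pivot = A[0] = 4; i = -1, j = 10
j→9 (A[9]=4≤4), i→0 (A[0]=4≥4); i<j, swap → 4 6 4 6 4 4 6 4 6 4
j→7 (A[7]=4≤4), i→1 (A[1]=6≥4); i<j, swap → 4 4 4 6 4 4 6 6 6 4
j→5 (A[5]=4≤4), i→2 (A[2]=4≥4); i<j, swap → 4 4 4 6 4 4 6 6 6 4
j→4 (A[4]=4≤4), i→3 (A[3]=6≥4); i<j, swap → 4 4 4 4 6 4 6 6 6 4
j→3, i→4; i≥j, return j=3. A = 4 4 4 4 6 4 6 6 6 4

4 4 4 4 6 4 6 6 6 4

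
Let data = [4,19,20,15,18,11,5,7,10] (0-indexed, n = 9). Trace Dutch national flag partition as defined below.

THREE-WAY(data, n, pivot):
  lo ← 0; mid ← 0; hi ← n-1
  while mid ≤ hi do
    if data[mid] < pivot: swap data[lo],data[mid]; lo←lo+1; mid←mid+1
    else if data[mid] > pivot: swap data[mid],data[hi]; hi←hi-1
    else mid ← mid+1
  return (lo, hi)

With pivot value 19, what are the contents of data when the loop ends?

[4,10,15,18,11,5,7,19,20]

lo=0 mid=0 hi=8
4<19: swap(0,0), lo=1 mid=1 ⇒ [4,19,20,15,18,11,5,7,10]
19=19: mid=2
20>19: swap(2,8), hi=7 ⇒ [4,19,10,15,18,11,5,7,20]
10<19: swap(1,2), lo=2 mid=3 ⇒ [4,10,19,15,18,11,5,7,20]
15<19: swap(2,3), lo=3 mid=4 ⇒ [4,10,15,19,18,11,5,7,20]
18<19: swap(3,4), lo=4 mid=5 ⇒ [4,10,15,18,19,11,5,7,20]
11<19: swap(4,5), lo=5 mid=6 ⇒ [4,10,15,18,11,19,5,7,20]
5<19: swap(5,6), lo=6 mid=7 ⇒ [4,10,15,18,11,5,19,7,20]
7<19: swap(6,7), lo=7 mid=8 ⇒ [4,10,15,18,11,5,7,19,20]
done. lo=7 hi=7; data=[4,10,15,18,11,5,7,19,20]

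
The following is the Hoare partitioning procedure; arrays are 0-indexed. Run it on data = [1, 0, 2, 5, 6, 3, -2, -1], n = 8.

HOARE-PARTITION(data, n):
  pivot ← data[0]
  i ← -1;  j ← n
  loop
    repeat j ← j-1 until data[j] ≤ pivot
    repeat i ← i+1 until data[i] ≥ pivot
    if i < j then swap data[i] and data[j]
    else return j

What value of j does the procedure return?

pivot=1
j stops at 7 (-1), i stops at 0 (1); swap ⇒ [-1, 0, 2, 5, 6, 3, -2, 1]
j stops at 6 (-2), i stops at 2 (2); swap ⇒ [-1, 0, -2, 5, 6, 3, 2, 1]
j stops at 2, i stops at 3; i≥j ⇒ return 2. data=[-1, 0, -2, 5, 6, 3, 2, 1]

2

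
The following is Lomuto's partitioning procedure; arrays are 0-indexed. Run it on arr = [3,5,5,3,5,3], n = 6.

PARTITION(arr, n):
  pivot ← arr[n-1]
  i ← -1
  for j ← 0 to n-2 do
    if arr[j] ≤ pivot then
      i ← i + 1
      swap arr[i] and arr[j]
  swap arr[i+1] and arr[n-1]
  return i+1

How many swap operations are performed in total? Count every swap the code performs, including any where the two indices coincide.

pivot = arr[5] = 3; i = -1
j=0: arr[0]=3 ≤ 3 → i=0, swap arr[0],arr[0] (no change) → [3,5,5,3,5,3]
j=1: arr[1]=5 > 3 → no swap
j=2: arr[2]=5 > 3 → no swap
j=3: arr[3]=3 ≤ 3 → i=1, swap arr[1],arr[3] → [3,3,5,5,5,3]
j=4: arr[4]=5 > 3 → no swap
final swap arr[2],arr[5] → [3,3,3,5,5,5]; return 2

3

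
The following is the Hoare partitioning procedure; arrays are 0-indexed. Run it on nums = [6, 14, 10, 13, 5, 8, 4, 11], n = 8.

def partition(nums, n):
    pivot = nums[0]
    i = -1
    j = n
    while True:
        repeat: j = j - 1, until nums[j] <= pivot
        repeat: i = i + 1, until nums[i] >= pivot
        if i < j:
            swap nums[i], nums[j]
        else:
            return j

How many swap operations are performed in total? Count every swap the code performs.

pivot = nums[0] = 6; i = -1, j = 8
j→6 (nums[6]=4≤6), i→0 (nums[0]=6≥6); i<j, swap → [4, 14, 10, 13, 5, 8, 6, 11]
j→4 (nums[4]=5≤6), i→1 (nums[1]=14≥6); i<j, swap → [4, 5, 10, 13, 14, 8, 6, 11]
j→1, i→2; i≥j, return j=1. nums = [4, 5, 10, 13, 14, 8, 6, 11]

2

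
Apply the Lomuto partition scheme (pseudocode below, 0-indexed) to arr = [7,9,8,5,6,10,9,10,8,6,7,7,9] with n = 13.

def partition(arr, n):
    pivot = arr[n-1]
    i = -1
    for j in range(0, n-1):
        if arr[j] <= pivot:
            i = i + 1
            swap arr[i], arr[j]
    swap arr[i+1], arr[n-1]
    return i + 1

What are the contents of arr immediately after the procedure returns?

pivot = arr[12] = 9; i = -1
j=0: arr[0]=7 ≤ 9 → i=0, swap arr[0],arr[0] (no change) → [7,9,8,5,6,10,9,10,8,6,7,7,9]
j=1: arr[1]=9 ≤ 9 → i=1, swap arr[1],arr[1] (no change) → [7,9,8,5,6,10,9,10,8,6,7,7,9]
j=2: arr[2]=8 ≤ 9 → i=2, swap arr[2],arr[2] (no change) → [7,9,8,5,6,10,9,10,8,6,7,7,9]
j=3: arr[3]=5 ≤ 9 → i=3, swap arr[3],arr[3] (no change) → [7,9,8,5,6,10,9,10,8,6,7,7,9]
j=4: arr[4]=6 ≤ 9 → i=4, swap arr[4],arr[4] (no change) → [7,9,8,5,6,10,9,10,8,6,7,7,9]
j=5: arr[5]=10 > 9 → no swap
j=6: arr[6]=9 ≤ 9 → i=5, swap arr[5],arr[6] → [7,9,8,5,6,9,10,10,8,6,7,7,9]
j=7: arr[7]=10 > 9 → no swap
j=8: arr[8]=8 ≤ 9 → i=6, swap arr[6],arr[8] → [7,9,8,5,6,9,8,10,10,6,7,7,9]
j=9: arr[9]=6 ≤ 9 → i=7, swap arr[7],arr[9] → [7,9,8,5,6,9,8,6,10,10,7,7,9]
j=10: arr[10]=7 ≤ 9 → i=8, swap arr[8],arr[10] → [7,9,8,5,6,9,8,6,7,10,10,7,9]
j=11: arr[11]=7 ≤ 9 → i=9, swap arr[9],arr[11] → [7,9,8,5,6,9,8,6,7,7,10,10,9]
final swap arr[10],arr[12] → [7,9,8,5,6,9,8,6,7,7,9,10,10]; return 10

[7,9,8,5,6,9,8,6,7,7,9,10,10]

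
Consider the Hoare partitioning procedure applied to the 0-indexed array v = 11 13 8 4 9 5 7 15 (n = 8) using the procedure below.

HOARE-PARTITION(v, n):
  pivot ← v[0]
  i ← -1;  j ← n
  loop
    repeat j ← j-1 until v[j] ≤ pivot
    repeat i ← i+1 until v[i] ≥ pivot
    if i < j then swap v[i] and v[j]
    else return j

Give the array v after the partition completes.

7 5 8 4 9 13 11 15

pivot=11
j stops at 6 (7), i stops at 0 (11); swap ⇒ 7 13 8 4 9 5 11 15
j stops at 5 (5), i stops at 1 (13); swap ⇒ 7 5 8 4 9 13 11 15
j stops at 4, i stops at 5; i≥j ⇒ return 4. v=7 5 8 4 9 13 11 15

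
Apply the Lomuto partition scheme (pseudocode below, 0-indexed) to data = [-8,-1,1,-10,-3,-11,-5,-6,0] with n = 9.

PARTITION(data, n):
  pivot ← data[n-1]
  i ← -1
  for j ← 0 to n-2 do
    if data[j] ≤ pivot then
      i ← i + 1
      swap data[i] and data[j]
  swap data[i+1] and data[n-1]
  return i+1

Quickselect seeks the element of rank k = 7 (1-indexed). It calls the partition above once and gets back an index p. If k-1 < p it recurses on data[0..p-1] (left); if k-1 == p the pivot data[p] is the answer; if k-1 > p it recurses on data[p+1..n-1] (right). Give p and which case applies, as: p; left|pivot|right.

pivot=0, i=-1
j=0: -8≤0, i=0, swap(0,0) ⇒ [-8,-1,1,-10,-3,-11,-5,-6,0]
j=1: -1≤0, i=1, swap(1,1) ⇒ [-8,-1,1,-10,-3,-11,-5,-6,0]
j=2: 1>0, skip
j=3: -10≤0, i=2, swap(2,3) ⇒ [-8,-1,-10,1,-3,-11,-5,-6,0]
j=4: -3≤0, i=3, swap(3,4) ⇒ [-8,-1,-10,-3,1,-11,-5,-6,0]
j=5: -11≤0, i=4, swap(4,5) ⇒ [-8,-1,-10,-3,-11,1,-5,-6,0]
j=6: -5≤0, i=5, swap(5,6) ⇒ [-8,-1,-10,-3,-11,-5,1,-6,0]
j=7: -6≤0, i=6, swap(6,7) ⇒ [-8,-1,-10,-3,-11,-5,-6,1,0]
swap(7,8) ⇒ [-8,-1,-10,-3,-11,-5,-6,0,1]; return 7
p = 7; k-1 = 6 < 7 ⇒ left

7; left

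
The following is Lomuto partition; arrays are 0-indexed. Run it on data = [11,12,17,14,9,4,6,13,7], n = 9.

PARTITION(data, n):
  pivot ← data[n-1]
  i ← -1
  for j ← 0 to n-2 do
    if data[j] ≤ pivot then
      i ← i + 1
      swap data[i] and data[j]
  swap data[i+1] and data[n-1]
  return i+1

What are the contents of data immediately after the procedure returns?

[4,6,7,14,9,11,12,13,17]

pivot = data[8] = 7; i = -1
j=0: data[0]=11 > 7 → no swap
j=1: data[1]=12 > 7 → no swap
j=2: data[2]=17 > 7 → no swap
j=3: data[3]=14 > 7 → no swap
j=4: data[4]=9 > 7 → no swap
j=5: data[5]=4 ≤ 7 → i=0, swap data[0],data[5] → [4,12,17,14,9,11,6,13,7]
j=6: data[6]=6 ≤ 7 → i=1, swap data[1],data[6] → [4,6,17,14,9,11,12,13,7]
j=7: data[7]=13 > 7 → no swap
final swap data[2],data[8] → [4,6,7,14,9,11,12,13,17]; return 2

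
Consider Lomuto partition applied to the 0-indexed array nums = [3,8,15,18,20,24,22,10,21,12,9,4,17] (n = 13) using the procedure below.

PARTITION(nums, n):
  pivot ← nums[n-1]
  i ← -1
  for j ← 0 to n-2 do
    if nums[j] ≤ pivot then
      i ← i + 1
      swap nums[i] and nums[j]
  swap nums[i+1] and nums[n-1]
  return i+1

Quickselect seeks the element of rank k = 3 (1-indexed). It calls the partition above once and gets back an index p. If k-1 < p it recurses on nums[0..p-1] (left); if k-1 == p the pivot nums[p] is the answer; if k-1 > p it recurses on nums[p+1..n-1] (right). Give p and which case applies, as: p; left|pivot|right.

7; left

pivot = nums[12] = 17; i = -1
j=0: nums[0]=3 ≤ 17 → i=0, swap nums[0],nums[0] (no change) → [3,8,15,18,20,24,22,10,21,12,9,4,17]
j=1: nums[1]=8 ≤ 17 → i=1, swap nums[1],nums[1] (no change) → [3,8,15,18,20,24,22,10,21,12,9,4,17]
j=2: nums[2]=15 ≤ 17 → i=2, swap nums[2],nums[2] (no change) → [3,8,15,18,20,24,22,10,21,12,9,4,17]
j=3: nums[3]=18 > 17 → no swap
j=4: nums[4]=20 > 17 → no swap
j=5: nums[5]=24 > 17 → no swap
j=6: nums[6]=22 > 17 → no swap
j=7: nums[7]=10 ≤ 17 → i=3, swap nums[3],nums[7] → [3,8,15,10,20,24,22,18,21,12,9,4,17]
j=8: nums[8]=21 > 17 → no swap
j=9: nums[9]=12 ≤ 17 → i=4, swap nums[4],nums[9] → [3,8,15,10,12,24,22,18,21,20,9,4,17]
j=10: nums[10]=9 ≤ 17 → i=5, swap nums[5],nums[10] → [3,8,15,10,12,9,22,18,21,20,24,4,17]
j=11: nums[11]=4 ≤ 17 → i=6, swap nums[6],nums[11] → [3,8,15,10,12,9,4,18,21,20,24,22,17]
final swap nums[7],nums[12] → [3,8,15,10,12,9,4,17,21,20,24,22,18]; return 7
p = 7; k-1 = 2 < 7 ⇒ left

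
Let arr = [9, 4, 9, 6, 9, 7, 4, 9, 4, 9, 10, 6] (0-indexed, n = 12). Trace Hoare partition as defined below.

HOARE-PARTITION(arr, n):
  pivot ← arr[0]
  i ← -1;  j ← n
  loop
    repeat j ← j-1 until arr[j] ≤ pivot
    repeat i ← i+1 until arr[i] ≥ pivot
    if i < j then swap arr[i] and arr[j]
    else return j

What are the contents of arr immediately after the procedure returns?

pivot=9
j stops at 11 (6), i stops at 0 (9); swap ⇒ [6, 4, 9, 6, 9, 7, 4, 9, 4, 9, 10, 9]
j stops at 9 (9), i stops at 2 (9); swap ⇒ [6, 4, 9, 6, 9, 7, 4, 9, 4, 9, 10, 9]
j stops at 8 (4), i stops at 4 (9); swap ⇒ [6, 4, 9, 6, 4, 7, 4, 9, 9, 9, 10, 9]
j stops at 7, i stops at 7; i≥j ⇒ return 7. arr=[6, 4, 9, 6, 4, 7, 4, 9, 9, 9, 10, 9]

[6, 4, 9, 6, 4, 7, 4, 9, 9, 9, 10, 9]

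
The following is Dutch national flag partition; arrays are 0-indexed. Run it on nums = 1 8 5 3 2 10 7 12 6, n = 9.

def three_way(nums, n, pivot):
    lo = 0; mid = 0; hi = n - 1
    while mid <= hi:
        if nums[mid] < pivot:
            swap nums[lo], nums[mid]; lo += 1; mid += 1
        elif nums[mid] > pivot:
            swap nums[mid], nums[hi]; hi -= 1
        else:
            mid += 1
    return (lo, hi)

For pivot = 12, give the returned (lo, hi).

pivot = 12; lo=0, mid=0, hi=8
nums[mid]=1<12: swap nums[0],nums[0]; lo=1,mid=1 → 1 8 5 3 2 10 7 12 6
nums[mid]=8<12: swap nums[1],nums[1]; lo=2,mid=2 → 1 8 5 3 2 10 7 12 6
nums[mid]=5<12: swap nums[2],nums[2]; lo=3,mid=3 → 1 8 5 3 2 10 7 12 6
nums[mid]=3<12: swap nums[3],nums[3]; lo=4,mid=4 → 1 8 5 3 2 10 7 12 6
nums[mid]=2<12: swap nums[4],nums[4]; lo=5,mid=5 → 1 8 5 3 2 10 7 12 6
nums[mid]=10<12: swap nums[5],nums[5]; lo=6,mid=6 → 1 8 5 3 2 10 7 12 6
nums[mid]=7<12: swap nums[6],nums[6]; lo=7,mid=7 → 1 8 5 3 2 10 7 12 6
nums[mid]=12=12: mid=8
nums[mid]=6<12: swap nums[7],nums[8]; lo=8,mid=9 → 1 8 5 3 2 10 7 6 12
end: lo=8, hi=8; nums = 1 8 5 3 2 10 7 6 12

(8, 8)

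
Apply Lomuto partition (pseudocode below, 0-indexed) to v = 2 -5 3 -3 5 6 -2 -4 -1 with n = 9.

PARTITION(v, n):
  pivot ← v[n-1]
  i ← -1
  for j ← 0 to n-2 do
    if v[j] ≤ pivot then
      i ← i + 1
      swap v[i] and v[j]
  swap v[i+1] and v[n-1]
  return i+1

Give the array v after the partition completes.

-5 -3 -2 -4 -1 6 3 2 5

pivot=-1, i=-1
j=0: 2>-1, skip
j=1: -5≤-1, i=0, swap(0,1) ⇒ -5 2 3 -3 5 6 -2 -4 -1
j=2: 3>-1, skip
j=3: -3≤-1, i=1, swap(1,3) ⇒ -5 -3 3 2 5 6 -2 -4 -1
j=4: 5>-1, skip
j=5: 6>-1, skip
j=6: -2≤-1, i=2, swap(2,6) ⇒ -5 -3 -2 2 5 6 3 -4 -1
j=7: -4≤-1, i=3, swap(3,7) ⇒ -5 -3 -2 -4 5 6 3 2 -1
swap(4,8) ⇒ -5 -3 -2 -4 -1 6 3 2 5; return 4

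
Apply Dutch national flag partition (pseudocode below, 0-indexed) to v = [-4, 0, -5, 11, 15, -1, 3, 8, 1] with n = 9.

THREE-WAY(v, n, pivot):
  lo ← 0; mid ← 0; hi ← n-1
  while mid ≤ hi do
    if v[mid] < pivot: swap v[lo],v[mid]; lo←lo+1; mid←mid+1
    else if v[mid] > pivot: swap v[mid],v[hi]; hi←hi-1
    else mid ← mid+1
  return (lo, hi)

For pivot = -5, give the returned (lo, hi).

(0, 0)

pivot = -5; lo=0, mid=0, hi=8
v[mid]=-4>-5: swap v[0],v[8]; hi=7 → [1, 0, -5, 11, 15, -1, 3, 8, -4]
v[mid]=1>-5: swap v[0],v[7]; hi=6 → [8, 0, -5, 11, 15, -1, 3, 1, -4]
v[mid]=8>-5: swap v[0],v[6]; hi=5 → [3, 0, -5, 11, 15, -1, 8, 1, -4]
v[mid]=3>-5: swap v[0],v[5]; hi=4 → [-1, 0, -5, 11, 15, 3, 8, 1, -4]
v[mid]=-1>-5: swap v[0],v[4]; hi=3 → [15, 0, -5, 11, -1, 3, 8, 1, -4]
v[mid]=15>-5: swap v[0],v[3]; hi=2 → [11, 0, -5, 15, -1, 3, 8, 1, -4]
v[mid]=11>-5: swap v[0],v[2]; hi=1 → [-5, 0, 11, 15, -1, 3, 8, 1, -4]
v[mid]=-5=-5: mid=1
v[mid]=0>-5: swap v[1],v[1]; hi=0 → [-5, 0, 11, 15, -1, 3, 8, 1, -4]
end: lo=0, hi=0; v = [-5, 0, 11, 15, -1, 3, 8, 1, -4]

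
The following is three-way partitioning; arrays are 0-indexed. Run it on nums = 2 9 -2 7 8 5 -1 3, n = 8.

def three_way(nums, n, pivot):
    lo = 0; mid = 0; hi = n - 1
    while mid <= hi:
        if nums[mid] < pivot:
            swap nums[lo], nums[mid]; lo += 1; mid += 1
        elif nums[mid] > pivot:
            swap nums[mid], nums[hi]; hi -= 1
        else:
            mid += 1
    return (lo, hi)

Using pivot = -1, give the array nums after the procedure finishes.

-2 -1 7 8 5 9 3 2

lo=0 mid=0 hi=7
2>-1: swap(0,7), hi=6 ⇒ 3 9 -2 7 8 5 -1 2
3>-1: swap(0,6), hi=5 ⇒ -1 9 -2 7 8 5 3 2
-1=-1: mid=1
9>-1: swap(1,5), hi=4 ⇒ -1 5 -2 7 8 9 3 2
5>-1: swap(1,4), hi=3 ⇒ -1 8 -2 7 5 9 3 2
8>-1: swap(1,3), hi=2 ⇒ -1 7 -2 8 5 9 3 2
7>-1: swap(1,2), hi=1 ⇒ -1 -2 7 8 5 9 3 2
-2<-1: swap(0,1), lo=1 mid=2 ⇒ -2 -1 7 8 5 9 3 2
done. lo=1 hi=1; nums=-2 -1 7 8 5 9 3 2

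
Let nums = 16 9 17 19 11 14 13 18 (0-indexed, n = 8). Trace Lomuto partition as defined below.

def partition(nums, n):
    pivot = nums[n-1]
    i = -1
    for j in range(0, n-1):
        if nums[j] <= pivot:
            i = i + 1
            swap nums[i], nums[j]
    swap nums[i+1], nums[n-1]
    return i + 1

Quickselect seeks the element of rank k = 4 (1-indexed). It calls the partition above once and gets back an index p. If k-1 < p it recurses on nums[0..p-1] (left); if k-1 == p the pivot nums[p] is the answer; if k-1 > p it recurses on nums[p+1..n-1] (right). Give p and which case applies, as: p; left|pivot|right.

pivot=18, i=-1
j=0: 16≤18, i=0, swap(0,0) ⇒ 16 9 17 19 11 14 13 18
j=1: 9≤18, i=1, swap(1,1) ⇒ 16 9 17 19 11 14 13 18
j=2: 17≤18, i=2, swap(2,2) ⇒ 16 9 17 19 11 14 13 18
j=3: 19>18, skip
j=4: 11≤18, i=3, swap(3,4) ⇒ 16 9 17 11 19 14 13 18
j=5: 14≤18, i=4, swap(4,5) ⇒ 16 9 17 11 14 19 13 18
j=6: 13≤18, i=5, swap(5,6) ⇒ 16 9 17 11 14 13 19 18
swap(6,7) ⇒ 16 9 17 11 14 13 18 19; return 6
p = 6; k-1 = 3 < 6 ⇒ left

6; left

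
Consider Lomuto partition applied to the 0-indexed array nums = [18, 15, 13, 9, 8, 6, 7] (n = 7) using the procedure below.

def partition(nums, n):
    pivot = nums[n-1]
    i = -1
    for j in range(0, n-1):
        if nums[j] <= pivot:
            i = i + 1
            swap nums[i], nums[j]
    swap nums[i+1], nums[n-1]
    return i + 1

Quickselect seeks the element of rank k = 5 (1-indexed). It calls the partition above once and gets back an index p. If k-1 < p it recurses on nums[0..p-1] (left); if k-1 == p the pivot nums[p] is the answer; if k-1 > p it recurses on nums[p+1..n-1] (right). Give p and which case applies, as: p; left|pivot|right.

pivot = nums[6] = 7; i = -1
j=0: nums[0]=18 > 7 → no swap
j=1: nums[1]=15 > 7 → no swap
j=2: nums[2]=13 > 7 → no swap
j=3: nums[3]=9 > 7 → no swap
j=4: nums[4]=8 > 7 → no swap
j=5: nums[5]=6 ≤ 7 → i=0, swap nums[0],nums[5] → [6, 15, 13, 9, 8, 18, 7]
final swap nums[1],nums[6] → [6, 7, 13, 9, 8, 18, 15]; return 1
p = 1; k-1 = 4 > 1 ⇒ right

1; right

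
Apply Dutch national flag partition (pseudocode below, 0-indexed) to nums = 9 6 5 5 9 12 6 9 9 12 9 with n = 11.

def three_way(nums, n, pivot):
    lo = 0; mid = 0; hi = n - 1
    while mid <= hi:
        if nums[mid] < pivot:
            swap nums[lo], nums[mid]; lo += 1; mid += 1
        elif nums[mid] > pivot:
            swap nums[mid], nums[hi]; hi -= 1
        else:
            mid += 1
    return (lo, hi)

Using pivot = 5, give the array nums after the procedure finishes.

5 5 6 9 12 6 9 9 12 9 9

pivot = 5; lo=0, mid=0, hi=10
nums[mid]=9>5: swap nums[0],nums[10]; hi=9 → 9 6 5 5 9 12 6 9 9 12 9
nums[mid]=9>5: swap nums[0],nums[9]; hi=8 → 12 6 5 5 9 12 6 9 9 9 9
nums[mid]=12>5: swap nums[0],nums[8]; hi=7 → 9 6 5 5 9 12 6 9 12 9 9
nums[mid]=9>5: swap nums[0],nums[7]; hi=6 → 9 6 5 5 9 12 6 9 12 9 9
nums[mid]=9>5: swap nums[0],nums[6]; hi=5 → 6 6 5 5 9 12 9 9 12 9 9
nums[mid]=6>5: swap nums[0],nums[5]; hi=4 → 12 6 5 5 9 6 9 9 12 9 9
nums[mid]=12>5: swap nums[0],nums[4]; hi=3 → 9 6 5 5 12 6 9 9 12 9 9
nums[mid]=9>5: swap nums[0],nums[3]; hi=2 → 5 6 5 9 12 6 9 9 12 9 9
nums[mid]=5=5: mid=1
nums[mid]=6>5: swap nums[1],nums[2]; hi=1 → 5 5 6 9 12 6 9 9 12 9 9
nums[mid]=5=5: mid=2
end: lo=0, hi=1; nums = 5 5 6 9 12 6 9 9 12 9 9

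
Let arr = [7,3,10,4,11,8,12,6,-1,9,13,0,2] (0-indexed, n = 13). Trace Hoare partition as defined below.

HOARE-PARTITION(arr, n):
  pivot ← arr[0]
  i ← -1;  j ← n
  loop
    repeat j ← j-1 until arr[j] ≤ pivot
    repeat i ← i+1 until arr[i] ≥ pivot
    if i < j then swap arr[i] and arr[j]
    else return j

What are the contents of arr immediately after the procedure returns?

[2,3,0,4,-1,6,12,8,11,9,13,10,7]

pivot = arr[0] = 7; i = -1, j = 13
j→12 (arr[12]=2≤7), i→0 (arr[0]=7≥7); i<j, swap → [2,3,10,4,11,8,12,6,-1,9,13,0,7]
j→11 (arr[11]=0≤7), i→2 (arr[2]=10≥7); i<j, swap → [2,3,0,4,11,8,12,6,-1,9,13,10,7]
j→8 (arr[8]=-1≤7), i→4 (arr[4]=11≥7); i<j, swap → [2,3,0,4,-1,8,12,6,11,9,13,10,7]
j→7 (arr[7]=6≤7), i→5 (arr[5]=8≥7); i<j, swap → [2,3,0,4,-1,6,12,8,11,9,13,10,7]
j→5, i→6; i≥j, return j=5. arr = [2,3,0,4,-1,6,12,8,11,9,13,10,7]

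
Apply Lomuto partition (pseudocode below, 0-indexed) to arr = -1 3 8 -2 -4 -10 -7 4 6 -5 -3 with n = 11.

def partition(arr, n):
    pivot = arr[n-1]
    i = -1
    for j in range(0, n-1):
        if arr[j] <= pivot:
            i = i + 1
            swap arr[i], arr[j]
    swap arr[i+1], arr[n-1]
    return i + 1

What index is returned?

pivot = arr[10] = -3; i = -1
j=0: arr[0]=-1 > -3 → no swap
j=1: arr[1]=3 > -3 → no swap
j=2: arr[2]=8 > -3 → no swap
j=3: arr[3]=-2 > -3 → no swap
j=4: arr[4]=-4 ≤ -3 → i=0, swap arr[0],arr[4] → -4 3 8 -2 -1 -10 -7 4 6 -5 -3
j=5: arr[5]=-10 ≤ -3 → i=1, swap arr[1],arr[5] → -4 -10 8 -2 -1 3 -7 4 6 -5 -3
j=6: arr[6]=-7 ≤ -3 → i=2, swap arr[2],arr[6] → -4 -10 -7 -2 -1 3 8 4 6 -5 -3
j=7: arr[7]=4 > -3 → no swap
j=8: arr[8]=6 > -3 → no swap
j=9: arr[9]=-5 ≤ -3 → i=3, swap arr[3],arr[9] → -4 -10 -7 -5 -1 3 8 4 6 -2 -3
final swap arr[4],arr[10] → -4 -10 -7 -5 -3 3 8 4 6 -2 -1; return 4

4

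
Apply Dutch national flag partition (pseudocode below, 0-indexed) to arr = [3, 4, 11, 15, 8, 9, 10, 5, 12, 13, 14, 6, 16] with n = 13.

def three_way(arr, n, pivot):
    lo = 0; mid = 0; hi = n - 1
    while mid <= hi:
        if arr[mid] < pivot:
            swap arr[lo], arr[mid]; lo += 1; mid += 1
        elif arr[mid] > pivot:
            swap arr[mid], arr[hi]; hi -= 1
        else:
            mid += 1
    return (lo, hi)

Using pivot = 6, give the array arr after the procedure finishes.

[3, 4, 5, 6, 9, 10, 8, 12, 13, 14, 15, 16, 11]

lo=0 mid=0 hi=12
3<6: swap(0,0), lo=1 mid=1 ⇒ [3, 4, 11, 15, 8, 9, 10, 5, 12, 13, 14, 6, 16]
4<6: swap(1,1), lo=2 mid=2 ⇒ [3, 4, 11, 15, 8, 9, 10, 5, 12, 13, 14, 6, 16]
11>6: swap(2,12), hi=11 ⇒ [3, 4, 16, 15, 8, 9, 10, 5, 12, 13, 14, 6, 11]
16>6: swap(2,11), hi=10 ⇒ [3, 4, 6, 15, 8, 9, 10, 5, 12, 13, 14, 16, 11]
6=6: mid=3
15>6: swap(3,10), hi=9 ⇒ [3, 4, 6, 14, 8, 9, 10, 5, 12, 13, 15, 16, 11]
14>6: swap(3,9), hi=8 ⇒ [3, 4, 6, 13, 8, 9, 10, 5, 12, 14, 15, 16, 11]
13>6: swap(3,8), hi=7 ⇒ [3, 4, 6, 12, 8, 9, 10, 5, 13, 14, 15, 16, 11]
12>6: swap(3,7), hi=6 ⇒ [3, 4, 6, 5, 8, 9, 10, 12, 13, 14, 15, 16, 11]
5<6: swap(2,3), lo=3 mid=4 ⇒ [3, 4, 5, 6, 8, 9, 10, 12, 13, 14, 15, 16, 11]
8>6: swap(4,6), hi=5 ⇒ [3, 4, 5, 6, 10, 9, 8, 12, 13, 14, 15, 16, 11]
10>6: swap(4,5), hi=4 ⇒ [3, 4, 5, 6, 9, 10, 8, 12, 13, 14, 15, 16, 11]
9>6: swap(4,4), hi=3 ⇒ [3, 4, 5, 6, 9, 10, 8, 12, 13, 14, 15, 16, 11]
done. lo=3 hi=3; arr=[3, 4, 5, 6, 9, 10, 8, 12, 13, 14, 15, 16, 11]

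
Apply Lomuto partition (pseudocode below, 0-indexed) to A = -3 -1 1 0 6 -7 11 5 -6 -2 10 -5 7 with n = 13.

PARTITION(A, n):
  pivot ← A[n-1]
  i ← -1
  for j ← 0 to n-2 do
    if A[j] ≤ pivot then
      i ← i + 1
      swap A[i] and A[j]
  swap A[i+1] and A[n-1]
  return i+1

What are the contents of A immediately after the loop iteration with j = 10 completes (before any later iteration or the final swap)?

-3 -1 1 0 6 -7 5 -6 -2 11 10 -5 7

pivot = A[12] = 7; i = -1
j=0: A[0]=-3 ≤ 7 → i=0, swap A[0],A[0] (no change) → -3 -1 1 0 6 -7 11 5 -6 -2 10 -5 7
j=1: A[1]=-1 ≤ 7 → i=1, swap A[1],A[1] (no change) → -3 -1 1 0 6 -7 11 5 -6 -2 10 -5 7
j=2: A[2]=1 ≤ 7 → i=2, swap A[2],A[2] (no change) → -3 -1 1 0 6 -7 11 5 -6 -2 10 -5 7
j=3: A[3]=0 ≤ 7 → i=3, swap A[3],A[3] (no change) → -3 -1 1 0 6 -7 11 5 -6 -2 10 -5 7
j=4: A[4]=6 ≤ 7 → i=4, swap A[4],A[4] (no change) → -3 -1 1 0 6 -7 11 5 -6 -2 10 -5 7
j=5: A[5]=-7 ≤ 7 → i=5, swap A[5],A[5] (no change) → -3 -1 1 0 6 -7 11 5 -6 -2 10 -5 7
j=6: A[6]=11 > 7 → no swap
j=7: A[7]=5 ≤ 7 → i=6, swap A[6],A[7] → -3 -1 1 0 6 -7 5 11 -6 -2 10 -5 7
j=8: A[8]=-6 ≤ 7 → i=7, swap A[7],A[8] → -3 -1 1 0 6 -7 5 -6 11 -2 10 -5 7
j=9: A[9]=-2 ≤ 7 → i=8, swap A[8],A[9] → -3 -1 1 0 6 -7 5 -6 -2 11 10 -5 7
j=10: A[10]=10 > 7 → no swap
(after j=10) A = -3 -1 1 0 6 -7 5 -6 -2 11 10 -5 7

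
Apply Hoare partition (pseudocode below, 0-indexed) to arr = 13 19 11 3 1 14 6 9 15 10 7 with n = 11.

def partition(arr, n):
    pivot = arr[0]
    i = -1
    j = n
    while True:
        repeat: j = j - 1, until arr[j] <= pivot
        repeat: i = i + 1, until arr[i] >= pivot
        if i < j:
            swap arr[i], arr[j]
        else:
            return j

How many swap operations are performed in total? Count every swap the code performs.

3

pivot = arr[0] = 13; i = -1, j = 11
j→10 (arr[10]=7≤13), i→0 (arr[0]=13≥13); i<j, swap → 7 19 11 3 1 14 6 9 15 10 13
j→9 (arr[9]=10≤13), i→1 (arr[1]=19≥13); i<j, swap → 7 10 11 3 1 14 6 9 15 19 13
j→7 (arr[7]=9≤13), i→5 (arr[5]=14≥13); i<j, swap → 7 10 11 3 1 9 6 14 15 19 13
j→6, i→7; i≥j, return j=6. arr = 7 10 11 3 1 9 6 14 15 19 13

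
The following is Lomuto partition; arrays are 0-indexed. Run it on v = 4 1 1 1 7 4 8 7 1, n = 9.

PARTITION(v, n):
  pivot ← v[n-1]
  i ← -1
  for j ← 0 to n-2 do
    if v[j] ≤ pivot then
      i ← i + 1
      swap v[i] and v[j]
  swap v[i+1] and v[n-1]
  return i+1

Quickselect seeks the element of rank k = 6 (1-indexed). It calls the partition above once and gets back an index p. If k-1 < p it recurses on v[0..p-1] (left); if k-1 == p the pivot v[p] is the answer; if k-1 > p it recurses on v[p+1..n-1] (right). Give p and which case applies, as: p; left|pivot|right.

pivot=1, i=-1
j=0: 4>1, skip
j=1: 1≤1, i=0, swap(0,1) ⇒ 1 4 1 1 7 4 8 7 1
j=2: 1≤1, i=1, swap(1,2) ⇒ 1 1 4 1 7 4 8 7 1
j=3: 1≤1, i=2, swap(2,3) ⇒ 1 1 1 4 7 4 8 7 1
j=4: 7>1, skip
j=5: 4>1, skip
j=6: 8>1, skip
j=7: 7>1, skip
swap(3,8) ⇒ 1 1 1 1 7 4 8 7 4; return 3
p = 3; k-1 = 5 > 3 ⇒ right

3; right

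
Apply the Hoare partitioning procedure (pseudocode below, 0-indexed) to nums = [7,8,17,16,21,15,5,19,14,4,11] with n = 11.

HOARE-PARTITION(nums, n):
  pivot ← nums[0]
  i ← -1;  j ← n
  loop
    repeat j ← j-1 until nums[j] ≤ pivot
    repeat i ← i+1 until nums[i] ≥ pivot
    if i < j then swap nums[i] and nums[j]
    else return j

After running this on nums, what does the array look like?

[4,5,17,16,21,15,8,19,14,7,11]

pivot=7
j stops at 9 (4), i stops at 0 (7); swap ⇒ [4,8,17,16,21,15,5,19,14,7,11]
j stops at 6 (5), i stops at 1 (8); swap ⇒ [4,5,17,16,21,15,8,19,14,7,11]
j stops at 1, i stops at 2; i≥j ⇒ return 1. nums=[4,5,17,16,21,15,8,19,14,7,11]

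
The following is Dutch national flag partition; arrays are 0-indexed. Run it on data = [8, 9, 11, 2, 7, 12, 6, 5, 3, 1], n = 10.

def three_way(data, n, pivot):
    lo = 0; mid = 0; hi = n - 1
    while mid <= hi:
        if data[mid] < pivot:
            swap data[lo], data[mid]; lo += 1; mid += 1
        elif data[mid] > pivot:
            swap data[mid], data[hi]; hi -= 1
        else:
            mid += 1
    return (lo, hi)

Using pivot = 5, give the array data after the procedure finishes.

[1, 3, 2, 5, 12, 6, 7, 11, 9, 8]

pivot = 5; lo=0, mid=0, hi=9
data[mid]=8>5: swap data[0],data[9]; hi=8 → [1, 9, 11, 2, 7, 12, 6, 5, 3, 8]
data[mid]=1<5: swap data[0],data[0]; lo=1,mid=1 → [1, 9, 11, 2, 7, 12, 6, 5, 3, 8]
data[mid]=9>5: swap data[1],data[8]; hi=7 → [1, 3, 11, 2, 7, 12, 6, 5, 9, 8]
data[mid]=3<5: swap data[1],data[1]; lo=2,mid=2 → [1, 3, 11, 2, 7, 12, 6, 5, 9, 8]
data[mid]=11>5: swap data[2],data[7]; hi=6 → [1, 3, 5, 2, 7, 12, 6, 11, 9, 8]
data[mid]=5=5: mid=3
data[mid]=2<5: swap data[2],data[3]; lo=3,mid=4 → [1, 3, 2, 5, 7, 12, 6, 11, 9, 8]
data[mid]=7>5: swap data[4],data[6]; hi=5 → [1, 3, 2, 5, 6, 12, 7, 11, 9, 8]
data[mid]=6>5: swap data[4],data[5]; hi=4 → [1, 3, 2, 5, 12, 6, 7, 11, 9, 8]
data[mid]=12>5: swap data[4],data[4]; hi=3 → [1, 3, 2, 5, 12, 6, 7, 11, 9, 8]
end: lo=3, hi=3; data = [1, 3, 2, 5, 12, 6, 7, 11, 9, 8]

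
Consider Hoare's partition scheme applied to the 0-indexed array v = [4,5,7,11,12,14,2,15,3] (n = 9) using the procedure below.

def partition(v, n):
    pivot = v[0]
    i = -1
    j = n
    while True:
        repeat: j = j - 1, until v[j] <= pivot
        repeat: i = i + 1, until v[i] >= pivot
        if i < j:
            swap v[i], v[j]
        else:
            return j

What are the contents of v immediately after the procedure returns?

[3,2,7,11,12,14,5,15,4]

pivot = v[0] = 4; i = -1, j = 9
j→8 (v[8]=3≤4), i→0 (v[0]=4≥4); i<j, swap → [3,5,7,11,12,14,2,15,4]
j→6 (v[6]=2≤4), i→1 (v[1]=5≥4); i<j, swap → [3,2,7,11,12,14,5,15,4]
j→1, i→2; i≥j, return j=1. v = [3,2,7,11,12,14,5,15,4]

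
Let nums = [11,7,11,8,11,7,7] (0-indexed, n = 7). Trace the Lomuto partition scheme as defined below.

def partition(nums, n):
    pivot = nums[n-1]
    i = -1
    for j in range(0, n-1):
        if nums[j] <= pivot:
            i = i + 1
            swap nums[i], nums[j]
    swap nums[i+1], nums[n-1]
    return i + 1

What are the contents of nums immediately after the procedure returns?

[7,7,7,8,11,11,11]

pivot=7, i=-1
j=0: 11>7, skip
j=1: 7≤7, i=0, swap(0,1) ⇒ [7,11,11,8,11,7,7]
j=2: 11>7, skip
j=3: 8>7, skip
j=4: 11>7, skip
j=5: 7≤7, i=1, swap(1,5) ⇒ [7,7,11,8,11,11,7]
swap(2,6) ⇒ [7,7,7,8,11,11,11]; return 2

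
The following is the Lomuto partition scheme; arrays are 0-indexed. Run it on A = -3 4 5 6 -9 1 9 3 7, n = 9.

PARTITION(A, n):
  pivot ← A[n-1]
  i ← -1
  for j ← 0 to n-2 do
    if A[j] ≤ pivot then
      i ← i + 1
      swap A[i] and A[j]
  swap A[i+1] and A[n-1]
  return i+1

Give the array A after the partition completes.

pivot = A[8] = 7; i = -1
j=0: A[0]=-3 ≤ 7 → i=0, swap A[0],A[0] (no change) → -3 4 5 6 -9 1 9 3 7
j=1: A[1]=4 ≤ 7 → i=1, swap A[1],A[1] (no change) → -3 4 5 6 -9 1 9 3 7
j=2: A[2]=5 ≤ 7 → i=2, swap A[2],A[2] (no change) → -3 4 5 6 -9 1 9 3 7
j=3: A[3]=6 ≤ 7 → i=3, swap A[3],A[3] (no change) → -3 4 5 6 -9 1 9 3 7
j=4: A[4]=-9 ≤ 7 → i=4, swap A[4],A[4] (no change) → -3 4 5 6 -9 1 9 3 7
j=5: A[5]=1 ≤ 7 → i=5, swap A[5],A[5] (no change) → -3 4 5 6 -9 1 9 3 7
j=6: A[6]=9 > 7 → no swap
j=7: A[7]=3 ≤ 7 → i=6, swap A[6],A[7] → -3 4 5 6 -9 1 3 9 7
final swap A[7],A[8] → -3 4 5 6 -9 1 3 7 9; return 7

-3 4 5 6 -9 1 3 7 9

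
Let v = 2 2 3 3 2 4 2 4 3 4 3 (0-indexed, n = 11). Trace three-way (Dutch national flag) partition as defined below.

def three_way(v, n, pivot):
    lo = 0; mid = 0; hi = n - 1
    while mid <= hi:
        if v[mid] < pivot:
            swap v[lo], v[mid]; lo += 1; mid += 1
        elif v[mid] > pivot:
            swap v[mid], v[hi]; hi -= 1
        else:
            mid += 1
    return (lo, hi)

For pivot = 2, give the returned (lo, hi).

pivot = 2; lo=0, mid=0, hi=10
v[mid]=2=2: mid=1
v[mid]=2=2: mid=2
v[mid]=3>2: swap v[2],v[10]; hi=9 → 2 2 3 3 2 4 2 4 3 4 3
v[mid]=3>2: swap v[2],v[9]; hi=8 → 2 2 4 3 2 4 2 4 3 3 3
v[mid]=4>2: swap v[2],v[8]; hi=7 → 2 2 3 3 2 4 2 4 4 3 3
v[mid]=3>2: swap v[2],v[7]; hi=6 → 2 2 4 3 2 4 2 3 4 3 3
v[mid]=4>2: swap v[2],v[6]; hi=5 → 2 2 2 3 2 4 4 3 4 3 3
v[mid]=2=2: mid=3
v[mid]=3>2: swap v[3],v[5]; hi=4 → 2 2 2 4 2 3 4 3 4 3 3
v[mid]=4>2: swap v[3],v[4]; hi=3 → 2 2 2 2 4 3 4 3 4 3 3
v[mid]=2=2: mid=4
end: lo=0, hi=3; v = 2 2 2 2 4 3 4 3 4 3 3

(0, 3)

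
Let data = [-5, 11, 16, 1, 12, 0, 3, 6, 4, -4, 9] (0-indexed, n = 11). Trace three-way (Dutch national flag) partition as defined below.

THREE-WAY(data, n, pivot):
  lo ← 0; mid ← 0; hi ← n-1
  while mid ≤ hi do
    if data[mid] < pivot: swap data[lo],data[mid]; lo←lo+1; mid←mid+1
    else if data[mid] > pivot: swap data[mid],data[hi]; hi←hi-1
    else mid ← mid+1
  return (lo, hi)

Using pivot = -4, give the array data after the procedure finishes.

pivot = -4; lo=0, mid=0, hi=10
data[mid]=-5<-4: swap data[0],data[0]; lo=1,mid=1 → [-5, 11, 16, 1, 12, 0, 3, 6, 4, -4, 9]
data[mid]=11>-4: swap data[1],data[10]; hi=9 → [-5, 9, 16, 1, 12, 0, 3, 6, 4, -4, 11]
data[mid]=9>-4: swap data[1],data[9]; hi=8 → [-5, -4, 16, 1, 12, 0, 3, 6, 4, 9, 11]
data[mid]=-4=-4: mid=2
data[mid]=16>-4: swap data[2],data[8]; hi=7 → [-5, -4, 4, 1, 12, 0, 3, 6, 16, 9, 11]
data[mid]=4>-4: swap data[2],data[7]; hi=6 → [-5, -4, 6, 1, 12, 0, 3, 4, 16, 9, 11]
data[mid]=6>-4: swap data[2],data[6]; hi=5 → [-5, -4, 3, 1, 12, 0, 6, 4, 16, 9, 11]
data[mid]=3>-4: swap data[2],data[5]; hi=4 → [-5, -4, 0, 1, 12, 3, 6, 4, 16, 9, 11]
data[mid]=0>-4: swap data[2],data[4]; hi=3 → [-5, -4, 12, 1, 0, 3, 6, 4, 16, 9, 11]
data[mid]=12>-4: swap data[2],data[3]; hi=2 → [-5, -4, 1, 12, 0, 3, 6, 4, 16, 9, 11]
data[mid]=1>-4: swap data[2],data[2]; hi=1 → [-5, -4, 1, 12, 0, 3, 6, 4, 16, 9, 11]
end: lo=1, hi=1; data = [-5, -4, 1, 12, 0, 3, 6, 4, 16, 9, 11]

[-5, -4, 1, 12, 0, 3, 6, 4, 16, 9, 11]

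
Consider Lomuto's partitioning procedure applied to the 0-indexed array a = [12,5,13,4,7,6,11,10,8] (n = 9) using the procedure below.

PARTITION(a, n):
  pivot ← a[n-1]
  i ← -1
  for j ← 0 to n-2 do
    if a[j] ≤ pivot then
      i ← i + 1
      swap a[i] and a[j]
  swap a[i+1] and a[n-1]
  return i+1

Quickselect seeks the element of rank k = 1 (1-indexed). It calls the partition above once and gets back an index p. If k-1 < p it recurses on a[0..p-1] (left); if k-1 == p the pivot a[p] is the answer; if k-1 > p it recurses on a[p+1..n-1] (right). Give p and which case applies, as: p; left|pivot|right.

4; left

pivot = a[8] = 8; i = -1
j=0: a[0]=12 > 8 → no swap
j=1: a[1]=5 ≤ 8 → i=0, swap a[0],a[1] → [5,12,13,4,7,6,11,10,8]
j=2: a[2]=13 > 8 → no swap
j=3: a[3]=4 ≤ 8 → i=1, swap a[1],a[3] → [5,4,13,12,7,6,11,10,8]
j=4: a[4]=7 ≤ 8 → i=2, swap a[2],a[4] → [5,4,7,12,13,6,11,10,8]
j=5: a[5]=6 ≤ 8 → i=3, swap a[3],a[5] → [5,4,7,6,13,12,11,10,8]
j=6: a[6]=11 > 8 → no swap
j=7: a[7]=10 > 8 → no swap
final swap a[4],a[8] → [5,4,7,6,8,12,11,10,13]; return 4
p = 4; k-1 = 0 < 4 ⇒ left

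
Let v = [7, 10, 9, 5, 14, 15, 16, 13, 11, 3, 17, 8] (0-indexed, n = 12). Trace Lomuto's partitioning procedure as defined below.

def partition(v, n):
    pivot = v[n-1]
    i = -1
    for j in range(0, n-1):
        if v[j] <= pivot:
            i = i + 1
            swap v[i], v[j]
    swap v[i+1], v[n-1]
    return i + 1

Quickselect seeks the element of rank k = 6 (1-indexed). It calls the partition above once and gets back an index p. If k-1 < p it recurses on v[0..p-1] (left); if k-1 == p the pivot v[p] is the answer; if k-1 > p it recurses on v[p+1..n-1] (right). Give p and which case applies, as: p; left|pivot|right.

pivot = v[11] = 8; i = -1
j=0: v[0]=7 ≤ 8 → i=0, swap v[0],v[0] (no change) → [7, 10, 9, 5, 14, 15, 16, 13, 11, 3, 17, 8]
j=1: v[1]=10 > 8 → no swap
j=2: v[2]=9 > 8 → no swap
j=3: v[3]=5 ≤ 8 → i=1, swap v[1],v[3] → [7, 5, 9, 10, 14, 15, 16, 13, 11, 3, 17, 8]
j=4: v[4]=14 > 8 → no swap
j=5: v[5]=15 > 8 → no swap
j=6: v[6]=16 > 8 → no swap
j=7: v[7]=13 > 8 → no swap
j=8: v[8]=11 > 8 → no swap
j=9: v[9]=3 ≤ 8 → i=2, swap v[2],v[9] → [7, 5, 3, 10, 14, 15, 16, 13, 11, 9, 17, 8]
j=10: v[10]=17 > 8 → no swap
final swap v[3],v[11] → [7, 5, 3, 8, 14, 15, 16, 13, 11, 9, 17, 10]; return 3
p = 3; k-1 = 5 > 3 ⇒ right

3; right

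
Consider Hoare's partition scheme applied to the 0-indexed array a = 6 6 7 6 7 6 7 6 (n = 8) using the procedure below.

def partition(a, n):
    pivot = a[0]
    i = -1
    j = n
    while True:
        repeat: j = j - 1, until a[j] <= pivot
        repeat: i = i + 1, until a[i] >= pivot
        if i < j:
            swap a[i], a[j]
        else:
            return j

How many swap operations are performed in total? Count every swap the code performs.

3

pivot = a[0] = 6; i = -1, j = 8
j→7 (a[7]=6≤6), i→0 (a[0]=6≥6); i<j, swap → 6 6 7 6 7 6 7 6
j→5 (a[5]=6≤6), i→1 (a[1]=6≥6); i<j, swap → 6 6 7 6 7 6 7 6
j→3 (a[3]=6≤6), i→2 (a[2]=7≥6); i<j, swap → 6 6 6 7 7 6 7 6
j→2, i→3; i≥j, return j=2. a = 6 6 6 7 7 6 7 6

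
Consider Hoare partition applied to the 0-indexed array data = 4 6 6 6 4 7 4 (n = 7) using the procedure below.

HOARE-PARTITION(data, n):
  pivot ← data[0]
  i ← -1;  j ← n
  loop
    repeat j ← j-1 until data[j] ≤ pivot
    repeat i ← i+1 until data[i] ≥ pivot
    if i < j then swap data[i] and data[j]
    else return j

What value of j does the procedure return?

1

pivot = data[0] = 4; i = -1, j = 7
j→6 (data[6]=4≤4), i→0 (data[0]=4≥4); i<j, swap → 4 6 6 6 4 7 4
j→4 (data[4]=4≤4), i→1 (data[1]=6≥4); i<j, swap → 4 4 6 6 6 7 4
j→1, i→2; i≥j, return j=1. data = 4 4 6 6 6 7 4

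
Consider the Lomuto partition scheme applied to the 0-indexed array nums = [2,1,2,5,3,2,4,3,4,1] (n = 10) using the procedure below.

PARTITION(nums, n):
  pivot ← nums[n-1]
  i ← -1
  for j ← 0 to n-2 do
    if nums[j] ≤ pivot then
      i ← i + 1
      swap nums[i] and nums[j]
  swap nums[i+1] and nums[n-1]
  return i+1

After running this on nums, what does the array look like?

pivot = nums[9] = 1; i = -1
j=0: nums[0]=2 > 1 → no swap
j=1: nums[1]=1 ≤ 1 → i=0, swap nums[0],nums[1] → [1,2,2,5,3,2,4,3,4,1]
j=2: nums[2]=2 > 1 → no swap
j=3: nums[3]=5 > 1 → no swap
j=4: nums[4]=3 > 1 → no swap
j=5: nums[5]=2 > 1 → no swap
j=6: nums[6]=4 > 1 → no swap
j=7: nums[7]=3 > 1 → no swap
j=8: nums[8]=4 > 1 → no swap
final swap nums[1],nums[9] → [1,1,2,5,3,2,4,3,4,2]; return 1

[1,1,2,5,3,2,4,3,4,2]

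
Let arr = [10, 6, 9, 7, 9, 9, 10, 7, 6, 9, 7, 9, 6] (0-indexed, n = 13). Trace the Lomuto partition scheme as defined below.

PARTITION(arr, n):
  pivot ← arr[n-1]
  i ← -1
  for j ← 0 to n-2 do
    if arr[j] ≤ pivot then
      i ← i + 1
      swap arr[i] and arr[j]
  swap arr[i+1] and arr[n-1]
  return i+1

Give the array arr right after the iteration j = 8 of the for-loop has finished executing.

[6, 6, 9, 7, 9, 9, 10, 7, 10, 9, 7, 9, 6]

pivot=6, i=-1
j=0: 10>6, skip
j=1: 6≤6, i=0, swap(0,1) ⇒ [6, 10, 9, 7, 9, 9, 10, 7, 6, 9, 7, 9, 6]
j=2: 9>6, skip
j=3: 7>6, skip
j=4: 9>6, skip
j=5: 9>6, skip
j=6: 10>6, skip
j=7: 7>6, skip
j=8: 6≤6, i=1, swap(1,8) ⇒ [6, 6, 9, 7, 9, 9, 10, 7, 10, 9, 7, 9, 6]
(after j=8) arr = [6, 6, 9, 7, 9, 9, 10, 7, 10, 9, 7, 9, 6]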